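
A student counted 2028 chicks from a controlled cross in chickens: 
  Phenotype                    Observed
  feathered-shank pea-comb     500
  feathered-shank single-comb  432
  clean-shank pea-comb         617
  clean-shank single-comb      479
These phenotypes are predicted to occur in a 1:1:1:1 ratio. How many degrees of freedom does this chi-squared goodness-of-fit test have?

3

A goodness-of-fit test with 4 phenotype classes has df = 4 − 1 = 3.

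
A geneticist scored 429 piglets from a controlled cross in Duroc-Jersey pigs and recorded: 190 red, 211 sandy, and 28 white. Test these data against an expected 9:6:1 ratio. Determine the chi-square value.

Total ratio parts = 16. Expected numbers out of 429:
  red: 429 × 9/16 = 241.3125
  sandy: 429 × 6/16 = 160.875
  white: 429 × 1/16 = 26.8125
χ² = Σ (O − E)² / E
  red: (190 − 241.3125)² / 241.3125 = 10.9110
  sandy: (211 − 160.875)² / 160.875 = 15.6178
  white: (28 − 26.8125)² / 26.8125 = 0.0526
χ² = 10.9110 + 15.6178 + 0.0526 = 26.5814 ≈ 26.581

26.581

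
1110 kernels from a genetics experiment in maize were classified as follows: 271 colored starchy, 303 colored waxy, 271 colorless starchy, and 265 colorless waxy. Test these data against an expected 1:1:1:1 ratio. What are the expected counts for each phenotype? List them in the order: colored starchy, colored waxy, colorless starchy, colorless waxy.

277.5, 277.5, 277.5, 277.5

The 1:1:1:1 ratio has 4 parts, so with N = 1110 the expected counts are:
  colored starchy: 1110 × 1/4 = 277.5
  colored waxy: 1110 × 1/4 = 277.5
  colorless starchy: 1110 × 1/4 = 277.5
  colorless waxy: 1110 × 1/4 = 277.5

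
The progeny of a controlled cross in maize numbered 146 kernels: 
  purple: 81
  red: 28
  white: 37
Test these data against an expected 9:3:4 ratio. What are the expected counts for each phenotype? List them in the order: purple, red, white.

82.125, 27.375, 36.5

Under the 9:3:4 hypothesis (Σ ratio = 16, N = 146):
  purple: 146 × 9/16 = 82.125
  red: 146 × 3/16 = 27.375
  white: 146 × 4/16 = 36.5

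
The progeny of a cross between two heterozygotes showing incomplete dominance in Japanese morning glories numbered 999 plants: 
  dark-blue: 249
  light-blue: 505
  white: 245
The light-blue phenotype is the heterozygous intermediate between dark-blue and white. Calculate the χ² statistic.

0.153

With incomplete dominance, a heterozygote × heterozygote cross gives a 1:2:1 phenotypic ratio.
The 1:2:1 ratio has 4 parts, so with N = 999 the expected counts are:
  dark-blue: 999 × 1/4 = 249.75
  light-blue: 999 × 2/4 = 499.5
  white: 999 × 1/4 = 249.75
χ² = Σ (O − E)² / E
  dark-blue: (249 − 249.75)² / 249.75 = 0.0023
  light-blue: (505 − 499.5)² / 499.5 = 0.0606
  white: (245 − 249.75)² / 249.75 = 0.0903
χ² = 0.0023 + 0.0606 + 0.0903 = 0.1532 ≈ 0.153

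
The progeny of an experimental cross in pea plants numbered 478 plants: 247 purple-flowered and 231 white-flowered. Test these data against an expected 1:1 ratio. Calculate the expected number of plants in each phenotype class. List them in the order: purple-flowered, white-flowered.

The 1:1 ratio has 2 parts, so with N = 478 the expected counts are:
  purple-flowered: 478 × 1/2 = 239
  white-flowered: 478 × 1/2 = 239

239, 239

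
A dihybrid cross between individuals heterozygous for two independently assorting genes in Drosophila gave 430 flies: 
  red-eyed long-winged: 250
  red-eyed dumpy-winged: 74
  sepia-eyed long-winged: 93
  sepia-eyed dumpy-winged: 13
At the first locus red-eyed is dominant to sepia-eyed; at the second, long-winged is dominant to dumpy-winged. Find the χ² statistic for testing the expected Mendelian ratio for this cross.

A dihybrid F₂ with independent assortment and complete dominance at both loci gives a 9:3:3:1 phenotypic ratio.
Expected counts for N = 430 under a 9:3:3:1 ratio (total parts = 16):
  red-eyed long-winged: 430 × 9/16 = 241.875
  red-eyed dumpy-winged: 430 × 3/16 = 80.625
  sepia-eyed long-winged: 430 × 3/16 = 80.625
  sepia-eyed dumpy-winged: 430 × 1/16 = 26.875
χ² = Σ (O − E)² / E
  red-eyed long-winged: (250 − 241.875)² / 241.875 = 0.2729
  red-eyed dumpy-winged: (74 − 80.625)² / 80.625 = 0.5444
  sepia-eyed long-winged: (93 − 80.625)² / 80.625 = 1.8994
  sepia-eyed dumpy-winged: (13 − 26.875)² / 26.875 = 7.1634
χ² = 0.2729 + 0.5444 + 1.8994 + 7.1634 = 9.8801 ≈ 9.880

9.880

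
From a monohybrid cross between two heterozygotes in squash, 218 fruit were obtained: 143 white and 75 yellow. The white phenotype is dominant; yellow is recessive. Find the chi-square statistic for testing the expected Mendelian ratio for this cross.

10.281

For a monohybrid cross between heterozygotes with complete dominance, the expected phenotypic ratio is 3:1.
Under the 3:1 hypothesis (Σ ratio = 4, N = 218):
  white: 218 × 3/4 = 163.5
  yellow: 218 × 1/4 = 54.5
χ² = Σ (O − E)² / E
  white: (143 − 163.5)² / 163.5 = 2.5703
  yellow: (75 − 54.5)² / 54.5 = 7.7110
χ² = 2.5703 + 7.7110 = 10.2813 ≈ 10.281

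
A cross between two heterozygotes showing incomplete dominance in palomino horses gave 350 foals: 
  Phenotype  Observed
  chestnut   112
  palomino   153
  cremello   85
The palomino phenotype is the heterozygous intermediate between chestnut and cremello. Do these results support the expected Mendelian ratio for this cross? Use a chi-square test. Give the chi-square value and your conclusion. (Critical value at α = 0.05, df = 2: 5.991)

9.697; not consistent

With incomplete dominance, a heterozygote × heterozygote cross gives a 1:2:1 phenotypic ratio.
Under the 1:2:1 hypothesis (Σ ratio = 4, N = 350):
  chestnut: 350 × 1/4 = 87.5
  palomino: 350 × 2/4 = 175
  cremello: 350 × 1/4 = 87.5
χ² = Σ (O − E)² / E
  chestnut: (112 − 87.5)² / 87.5 = 6.8600
  palomino: (153 − 175)² / 175 = 2.7657
  cremello: (85 − 87.5)² / 87.5 = 0.0714
χ² = 6.8600 + 2.7657 + 0.0714 = 9.6971 ≈ 9.697
Degrees of freedom = 3 − 1 = 2; critical value at α = 0.05 is 5.991.
Since 9.697 > 5.991, we reject the null hypothesis — the data do not fit the 1:2:1 ratio.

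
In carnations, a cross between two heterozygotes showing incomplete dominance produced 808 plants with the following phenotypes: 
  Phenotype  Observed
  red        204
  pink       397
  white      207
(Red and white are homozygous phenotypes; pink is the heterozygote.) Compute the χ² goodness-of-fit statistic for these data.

With incomplete dominance, a heterozygote × heterozygote cross gives a 1:2:1 phenotypic ratio.
Total ratio parts = 4. Expected numbers out of 808:
  red: 808 × 1/4 = 202
  pink: 808 × 2/4 = 404
  white: 808 × 1/4 = 202
χ² = Σ (O − E)² / E
  red: (204 − 202)² / 202 = 0.0198
  pink: (397 − 404)² / 404 = 0.1213
  white: (207 − 202)² / 202 = 0.1238
χ² = 0.0198 + 0.1213 + 0.1238 = 0.2649 ≈ 0.265

0.265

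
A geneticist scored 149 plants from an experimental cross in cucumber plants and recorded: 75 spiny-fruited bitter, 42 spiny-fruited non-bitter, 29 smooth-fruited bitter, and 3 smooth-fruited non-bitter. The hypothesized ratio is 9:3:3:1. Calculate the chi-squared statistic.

Expected counts for N = 149 under a 9:3:3:1 ratio (total parts = 16):
  spiny-fruited bitter: 149 × 9/16 = 83.8125
  spiny-fruited non-bitter: 149 × 3/16 = 27.9375
  smooth-fruited bitter: 149 × 3/16 = 27.9375
  smooth-fruited non-bitter: 149 × 1/16 = 9.3125
χ² = Σ (O − E)² / E
  spiny-fruited bitter: (75 − 83.8125)² / 83.8125 = 0.9266
  spiny-fruited non-bitter: (42 − 27.9375)² / 27.9375 = 7.0784
  smooth-fruited bitter: (29 − 27.9375)² / 27.9375 = 0.0404
  smooth-fruited non-bitter: (3 − 9.3125)² / 9.3125 = 4.2789
χ² = 0.9266 + 7.0784 + 0.0404 + 4.2789 = 12.3243 ≈ 12.324

12.324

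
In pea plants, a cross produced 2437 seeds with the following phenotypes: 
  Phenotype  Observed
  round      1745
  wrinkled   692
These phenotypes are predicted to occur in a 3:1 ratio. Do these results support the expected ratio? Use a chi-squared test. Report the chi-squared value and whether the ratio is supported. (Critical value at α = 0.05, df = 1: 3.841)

The 3:1 ratio has 4 parts, so with N = 2437 the expected counts are:
  round: 2437 × 3/4 = 1827.75
  wrinkled: 2437 × 1/4 = 609.25
χ² = Σ (O − E)² / E
  round: (1745 − 1827.75)² / 1827.75 = 3.7464
  wrinkled: (692 − 609.25)² / 609.25 = 11.2393
χ² = 3.7464 + 11.2393 = 14.9857 ≈ 14.986
Degrees of freedom = 2 − 1 = 1; critical value at α = 0.05 is 3.841.
Since 14.986 > 3.841, we reject the null hypothesis — the data do not fit the 3:1 ratio.

14.986; not consistent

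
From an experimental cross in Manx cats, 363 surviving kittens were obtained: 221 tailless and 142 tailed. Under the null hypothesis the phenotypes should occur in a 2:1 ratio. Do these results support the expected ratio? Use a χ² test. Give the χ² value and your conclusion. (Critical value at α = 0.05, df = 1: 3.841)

The 2:1 ratio has 3 parts, so with N = 363 the expected counts are:
  tailless: 363 × 2/3 = 242
  tailed: 363 × 1/3 = 121
χ² = Σ (O − E)² / E
  tailless: (221 − 242)² / 242 = 1.8223
  tailed: (142 − 121)² / 121 = 3.6446
χ² = 1.8223 + 3.6446 = 5.4669 ≈ 5.467
Degrees of freedom = 2 − 1 = 1; critical value at α = 0.05 is 3.841.
Since 5.467 > 3.841, we reject the null hypothesis — the data do not fit the 2:1 ratio.

5.467; not consistent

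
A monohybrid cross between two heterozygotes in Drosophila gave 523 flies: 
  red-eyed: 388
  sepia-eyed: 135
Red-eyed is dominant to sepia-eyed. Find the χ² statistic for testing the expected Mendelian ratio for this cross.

For a monohybrid cross between heterozygotes with complete dominance, the expected phenotypic ratio is 3:1.
Total ratio parts = 4. Expected numbers out of 523:
  red-eyed: 523 × 3/4 = 392.25
  sepia-eyed: 523 × 1/4 = 130.75
χ² = Σ (O − E)² / E
  red-eyed: (388 − 392.25)² / 392.25 = 0.0460
  sepia-eyed: (135 − 130.75)² / 130.75 = 0.1381
χ² = 0.0460 + 0.1381 = 0.1841 ≈ 0.184

0.184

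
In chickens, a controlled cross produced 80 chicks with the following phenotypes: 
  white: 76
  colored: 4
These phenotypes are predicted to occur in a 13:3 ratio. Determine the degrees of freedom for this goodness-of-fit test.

1

A goodness-of-fit test with 2 phenotype classes has df = 2 − 1 = 1.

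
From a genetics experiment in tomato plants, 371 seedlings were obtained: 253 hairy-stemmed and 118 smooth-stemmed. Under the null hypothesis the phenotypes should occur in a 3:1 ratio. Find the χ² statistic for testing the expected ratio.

The 3:1 ratio has 4 parts, so with N = 371 the expected counts are:
  hairy-stemmed: 371 × 3/4 = 278.25
  smooth-stemmed: 371 × 1/4 = 92.75
χ² = Σ (O − E)² / E
  hairy-stemmed: (253 − 278.25)² / 278.25 = 2.2913
  smooth-stemmed: (118 − 92.75)² / 92.75 = 6.8740
χ² = 2.2913 + 6.8740 = 9.1653 ≈ 9.165

9.165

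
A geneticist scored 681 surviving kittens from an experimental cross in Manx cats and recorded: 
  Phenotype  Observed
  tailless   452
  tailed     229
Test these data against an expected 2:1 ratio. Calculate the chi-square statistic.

0.026

The 2:1 ratio has 3 parts, so with N = 681 the expected counts are:
  tailless: 681 × 2/3 = 454
  tailed: 681 × 1/3 = 227
χ² = Σ (O − E)² / E
  tailless: (452 − 454)² / 454 = 0.0088
  tailed: (229 − 227)² / 227 = 0.0176
χ² = 0.0088 + 0.0176 = 0.0264 ≈ 0.026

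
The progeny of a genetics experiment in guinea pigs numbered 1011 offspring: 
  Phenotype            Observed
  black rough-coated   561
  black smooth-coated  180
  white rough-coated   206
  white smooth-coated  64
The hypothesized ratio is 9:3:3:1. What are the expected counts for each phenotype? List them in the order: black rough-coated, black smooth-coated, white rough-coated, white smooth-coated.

The 9:3:3:1 ratio has 16 parts, so with N = 1011 the expected counts are:
  black rough-coated: 1011 × 9/16 = 568.6875
  black smooth-coated: 1011 × 3/16 = 189.5625
  white rough-coated: 1011 × 3/16 = 189.5625
  white smooth-coated: 1011 × 1/16 = 63.1875

568.6875, 189.5625, 189.5625, 63.1875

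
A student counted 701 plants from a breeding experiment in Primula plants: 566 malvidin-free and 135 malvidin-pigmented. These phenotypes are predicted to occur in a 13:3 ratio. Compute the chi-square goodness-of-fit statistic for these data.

0.119

The 13:3 ratio has 16 parts, so with N = 701 the expected counts are:
  malvidin-free: 701 × 13/16 = 569.5625
  malvidin-pigmented: 701 × 3/16 = 131.4375
χ² = Σ (O − E)² / E
  malvidin-free: (566 − 569.5625)² / 569.5625 = 0.0223
  malvidin-pigmented: (135 − 131.4375)² / 131.4375 = 0.0966
χ² = 0.0223 + 0.0966 = 0.1189 ≈ 0.119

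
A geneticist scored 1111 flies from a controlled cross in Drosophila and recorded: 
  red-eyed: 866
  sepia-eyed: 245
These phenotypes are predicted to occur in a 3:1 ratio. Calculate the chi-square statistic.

5.149

Expected counts for N = 1111 under a 3:1 ratio (total parts = 4):
  red-eyed: 1111 × 3/4 = 833.25
  sepia-eyed: 1111 × 1/4 = 277.75
χ² = Σ (O − E)² / E
  red-eyed: (866 − 833.25)² / 833.25 = 1.2872
  sepia-eyed: (245 − 277.75)² / 277.75 = 3.8616
χ² = 1.2872 + 3.8616 = 5.1488 ≈ 5.149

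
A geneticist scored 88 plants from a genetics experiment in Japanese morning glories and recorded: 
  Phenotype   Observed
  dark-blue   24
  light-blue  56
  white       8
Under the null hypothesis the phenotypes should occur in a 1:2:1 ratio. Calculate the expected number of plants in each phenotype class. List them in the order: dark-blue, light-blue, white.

Under the 1:2:1 hypothesis (Σ ratio = 4, N = 88):
  dark-blue: 88 × 1/4 = 22
  light-blue: 88 × 2/4 = 44
  white: 88 × 1/4 = 22

22, 44, 22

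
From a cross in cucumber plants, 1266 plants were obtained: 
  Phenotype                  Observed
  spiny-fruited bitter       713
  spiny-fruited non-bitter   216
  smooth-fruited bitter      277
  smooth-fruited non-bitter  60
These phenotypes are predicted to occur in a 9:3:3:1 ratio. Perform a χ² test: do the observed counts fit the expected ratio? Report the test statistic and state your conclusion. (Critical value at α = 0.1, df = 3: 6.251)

Total ratio parts = 16. Expected numbers out of 1266:
  spiny-fruited bitter: 1266 × 9/16 = 712.125
  spiny-fruited non-bitter: 1266 × 3/16 = 237.375
  smooth-fruited bitter: 1266 × 3/16 = 237.375
  smooth-fruited non-bitter: 1266 × 1/16 = 79.125
χ² = Σ (O − E)² / E
  spiny-fruited bitter: (713 − 712.125)² / 712.125 = 0.0011
  spiny-fruited non-bitter: (216 − 237.375)² / 237.375 = 1.9248
  smooth-fruited bitter: (277 − 237.375)² / 237.375 = 6.6146
  smooth-fruited non-bitter: (60 − 79.125)² / 79.125 = 4.6226
χ² = 0.0011 + 1.9248 + 6.6146 + 4.6226 = 13.1631 ≈ 13.163
Degrees of freedom = 4 − 1 = 3; critical value at α = 0.1 is 6.251.
Since 13.163 > 6.251, we reject the null hypothesis — the data do not fit the 9:3:3:1 ratio.

13.163; not consistent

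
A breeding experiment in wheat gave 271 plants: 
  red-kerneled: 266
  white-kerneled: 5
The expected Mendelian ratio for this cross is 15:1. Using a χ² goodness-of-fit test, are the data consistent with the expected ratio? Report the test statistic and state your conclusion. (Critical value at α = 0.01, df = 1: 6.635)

Total ratio parts = 16. Expected numbers out of 271:
  red-kerneled: 271 × 15/16 = 254.0625
  white-kerneled: 271 × 1/16 = 16.9375
χ² = Σ (O − E)² / E
  red-kerneled: (266 − 254.0625)² / 254.0625 = 0.5609
  white-kerneled: (5 − 16.9375)² / 16.9375 = 8.4135
χ² = 0.5609 + 8.4135 = 8.9744 ≈ 8.974
Degrees of freedom = 2 − 1 = 1; critical value at α = 0.01 is 6.635.
Since 8.974 > 6.635, we reject the null hypothesis — the data do not fit the 15:1 ratio.

8.974; not consistent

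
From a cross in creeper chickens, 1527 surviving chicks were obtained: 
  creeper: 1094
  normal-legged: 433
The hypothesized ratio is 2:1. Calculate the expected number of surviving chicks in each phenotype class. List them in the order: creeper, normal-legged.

1018, 509

The 2:1 ratio has 3 parts, so with N = 1527 the expected counts are:
  creeper: 1527 × 2/3 = 1018
  normal-legged: 1527 × 1/3 = 509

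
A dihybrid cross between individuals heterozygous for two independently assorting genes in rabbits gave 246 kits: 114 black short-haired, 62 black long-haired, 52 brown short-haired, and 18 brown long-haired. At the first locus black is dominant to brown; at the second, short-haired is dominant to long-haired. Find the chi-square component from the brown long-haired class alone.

A dihybrid F₂ with independent assortment and complete dominance at both loci gives a 9:3:3:1 phenotypic ratio.
Expected counts for N = 246 under a 9:3:3:1 ratio (total parts = 16):
  black short-haired: 246 × 9/16 = 138.375
  black long-haired: 246 × 3/16 = 46.125
  brown short-haired: 246 × 3/16 = 46.125
  brown long-haired: 246 × 1/16 = 15.375
Contribution of brown long-haired: (18 − 15.375)² / 15.375 = 0.4482

0.448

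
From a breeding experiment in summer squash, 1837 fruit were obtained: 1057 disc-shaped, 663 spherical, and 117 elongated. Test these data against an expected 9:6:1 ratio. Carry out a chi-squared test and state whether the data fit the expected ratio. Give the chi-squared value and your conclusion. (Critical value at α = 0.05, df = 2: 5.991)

Expected counts for N = 1837 under a 9:6:1 ratio (total parts = 16):
  disc-shaped: 1837 × 9/16 = 1033.3125
  spherical: 1837 × 6/16 = 688.875
  elongated: 1837 × 1/16 = 114.8125
χ² = Σ (O − E)² / E
  disc-shaped: (1057 − 1033.3125)² / 1033.3125 = 0.5430
  spherical: (663 − 688.875)² / 688.875 = 0.9719
  elongated: (117 − 114.8125)² / 114.8125 = 0.0417
χ² = 0.5430 + 0.9719 + 0.0417 = 1.5566 ≈ 1.557
Degrees of freedom = 3 − 1 = 2; critical value at α = 0.05 is 5.991.
Since 1.557 < 5.991, we fail to reject the null hypothesis — the data are consistent with the 9:6:1 ratio.

1.557; consistent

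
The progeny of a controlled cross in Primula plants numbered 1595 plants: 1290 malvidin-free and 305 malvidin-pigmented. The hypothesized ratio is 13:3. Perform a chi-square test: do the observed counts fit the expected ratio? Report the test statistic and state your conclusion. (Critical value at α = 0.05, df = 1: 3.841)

Expected counts for N = 1595 under a 13:3 ratio (total parts = 16):
  malvidin-free: 1595 × 13/16 = 1295.9375
  malvidin-pigmented: 1595 × 3/16 = 299.0625
χ² = Σ (O − E)² / E
  malvidin-free: (1290 − 1295.9375)² / 1295.9375 = 0.0272
  malvidin-pigmented: (305 − 299.0625)² / 299.0625 = 0.1179
χ² = 0.0272 + 0.1179 = 0.1451 ≈ 0.145
Degrees of freedom = 2 − 1 = 1; critical value at α = 0.05 is 3.841.
Since 0.145 < 3.841, we fail to reject the null hypothesis — the data are consistent with the 13:3 ratio.

0.145; consistent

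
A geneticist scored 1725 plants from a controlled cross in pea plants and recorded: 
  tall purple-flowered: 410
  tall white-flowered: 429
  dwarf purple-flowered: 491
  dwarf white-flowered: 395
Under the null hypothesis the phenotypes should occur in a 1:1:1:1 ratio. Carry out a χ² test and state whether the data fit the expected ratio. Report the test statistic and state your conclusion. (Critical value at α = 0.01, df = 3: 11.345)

12.384; not consistent

Expected counts for N = 1725 under a 1:1:1:1 ratio (total parts = 4):
  tall purple-flowered: 1725 × 1/4 = 431.25
  tall white-flowered: 1725 × 1/4 = 431.25
  dwarf purple-flowered: 1725 × 1/4 = 431.25
  dwarf white-flowered: 1725 × 1/4 = 431.25
χ² = Σ (O − E)² / E
  tall purple-flowered: (410 − 431.25)² / 431.25 = 1.0471
  tall white-flowered: (429 − 431.25)² / 431.25 = 0.0117
  dwarf purple-flowered: (491 − 431.25)² / 431.25 = 8.2784
  dwarf white-flowered: (395 − 431.25)² / 431.25 = 3.0471
χ² = 1.0471 + 0.0117 + 8.2784 + 3.0471 = 12.3843 ≈ 12.384
Degrees of freedom = 4 − 1 = 3; critical value at α = 0.01 is 11.345.
Since 12.384 > 11.345, we reject the null hypothesis — the data do not fit the 1:1:1:1 ratio.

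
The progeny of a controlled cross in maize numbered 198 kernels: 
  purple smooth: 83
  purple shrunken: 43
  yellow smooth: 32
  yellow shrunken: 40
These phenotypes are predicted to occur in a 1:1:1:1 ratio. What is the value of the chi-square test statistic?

31.535

Total ratio parts = 4. Expected numbers out of 198:
  purple smooth: 198 × 1/4 = 49.5
  purple shrunken: 198 × 1/4 = 49.5
  yellow smooth: 198 × 1/4 = 49.5
  yellow shrunken: 198 × 1/4 = 49.5
χ² = Σ (O − E)² / E
  purple smooth: (83 − 49.5)² / 49.5 = 22.6717
  purple shrunken: (43 − 49.5)² / 49.5 = 0.8535
  yellow smooth: (32 − 49.5)² / 49.5 = 6.1869
  yellow shrunken: (40 − 49.5)² / 49.5 = 1.8232
χ² = 22.6717 + 0.8535 + 6.1869 + 1.8232 = 31.5353 ≈ 31.535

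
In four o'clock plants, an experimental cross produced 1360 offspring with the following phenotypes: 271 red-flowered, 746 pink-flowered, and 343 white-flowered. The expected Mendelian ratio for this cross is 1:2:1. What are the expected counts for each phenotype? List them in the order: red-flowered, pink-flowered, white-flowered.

Under the 1:2:1 hypothesis (Σ ratio = 4, N = 1360):
  red-flowered: 1360 × 1/4 = 340
  pink-flowered: 1360 × 2/4 = 680
  white-flowered: 1360 × 1/4 = 340

340, 680, 340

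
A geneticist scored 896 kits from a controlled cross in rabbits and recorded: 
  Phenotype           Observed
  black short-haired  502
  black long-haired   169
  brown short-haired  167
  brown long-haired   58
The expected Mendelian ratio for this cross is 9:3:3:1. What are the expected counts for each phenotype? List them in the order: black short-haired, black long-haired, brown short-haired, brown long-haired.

The 9:3:3:1 ratio has 16 parts, so with N = 896 the expected counts are:
  black short-haired: 896 × 9/16 = 504
  black long-haired: 896 × 3/16 = 168
  brown short-haired: 896 × 3/16 = 168
  brown long-haired: 896 × 1/16 = 56

504, 168, 168, 56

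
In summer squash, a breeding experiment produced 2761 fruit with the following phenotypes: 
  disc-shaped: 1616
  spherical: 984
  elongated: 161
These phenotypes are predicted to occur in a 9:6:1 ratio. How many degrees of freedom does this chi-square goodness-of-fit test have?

A goodness-of-fit test with 3 phenotype classes has df = 3 − 1 = 2.

2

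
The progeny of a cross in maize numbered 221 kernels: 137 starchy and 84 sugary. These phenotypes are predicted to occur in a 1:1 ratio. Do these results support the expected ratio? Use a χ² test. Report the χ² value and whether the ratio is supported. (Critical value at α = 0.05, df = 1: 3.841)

12.710; not consistent

The 1:1 ratio has 2 parts, so with N = 221 the expected counts are:
  starchy: 221 × 1/2 = 110.5
  sugary: 221 × 1/2 = 110.5
χ² = Σ (O − E)² / E
  starchy: (137 − 110.5)² / 110.5 = 6.3552
  sugary: (84 − 110.5)² / 110.5 = 6.3552
χ² = 6.3552 + 6.3552 = 12.7104 ≈ 12.710
Degrees of freedom = 2 − 1 = 1; critical value at α = 0.05 is 3.841.
Since 12.710 > 3.841, we reject the null hypothesis — the data do not fit the 1:1 ratio.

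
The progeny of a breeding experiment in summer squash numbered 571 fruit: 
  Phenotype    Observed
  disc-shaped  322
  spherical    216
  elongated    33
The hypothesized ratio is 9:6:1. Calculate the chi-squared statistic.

0.221

Under the 9:6:1 hypothesis (Σ ratio = 16, N = 571):
  disc-shaped: 571 × 9/16 = 321.1875
  spherical: 571 × 6/16 = 214.125
  elongated: 571 × 1/16 = 35.6875
χ² = Σ (O − E)² / E
  disc-shaped: (322 − 321.1875)² / 321.1875 = 0.0021
  spherical: (216 − 214.125)² / 214.125 = 0.0164
  elongated: (33 − 35.6875)² / 35.6875 = 0.2024
χ² = 0.0021 + 0.0164 + 0.2024 = 0.2209 ≈ 0.221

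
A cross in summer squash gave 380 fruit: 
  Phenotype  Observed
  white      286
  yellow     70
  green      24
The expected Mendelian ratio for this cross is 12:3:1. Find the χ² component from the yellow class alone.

0.022

Expected counts for N = 380 under a 12:3:1 ratio (total parts = 16):
  white: 380 × 12/16 = 285
  yellow: 380 × 3/16 = 71.25
  green: 380 × 1/16 = 23.75
Contribution of yellow: (70 − 71.25)² / 71.25 = 0.0219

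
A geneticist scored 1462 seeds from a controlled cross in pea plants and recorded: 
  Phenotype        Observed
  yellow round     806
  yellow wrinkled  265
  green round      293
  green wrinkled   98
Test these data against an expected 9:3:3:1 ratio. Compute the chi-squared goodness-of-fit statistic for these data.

Total ratio parts = 16. Expected numbers out of 1462:
  yellow round: 1462 × 9/16 = 822.375
  yellow wrinkled: 1462 × 3/16 = 274.125
  green round: 1462 × 3/16 = 274.125
  green wrinkled: 1462 × 1/16 = 91.375
χ² = Σ (O − E)² / E
  yellow round: (806 − 822.375)² / 822.375 = 0.3261
  yellow wrinkled: (265 − 274.125)² / 274.125 = 0.3038
  green round: (293 − 274.125)² / 274.125 = 1.2996
  green wrinkled: (98 − 91.375)² / 91.375 = 0.4803
χ² = 0.3261 + 0.3038 + 1.2996 + 0.4803 = 2.4098 ≈ 2.410

2.410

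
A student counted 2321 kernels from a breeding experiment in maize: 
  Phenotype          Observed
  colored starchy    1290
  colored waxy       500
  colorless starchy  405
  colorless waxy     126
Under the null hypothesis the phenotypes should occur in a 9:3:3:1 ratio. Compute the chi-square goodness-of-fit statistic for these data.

Expected counts for N = 2321 under a 9:3:3:1 ratio (total parts = 16):
  colored starchy: 2321 × 9/16 = 1305.5625
  colored waxy: 2321 × 3/16 = 435.1875
  colorless starchy: 2321 × 3/16 = 435.1875
  colorless waxy: 2321 × 1/16 = 145.0625
χ² = Σ (O − E)² / E
  colored starchy: (1290 − 1305.5625)² / 1305.5625 = 0.1855
  colored waxy: (500 − 435.1875)² / 435.1875 = 9.6525
  colorless starchy: (405 − 435.1875)² / 435.1875 = 2.0940
  colorless waxy: (126 − 145.0625)² / 145.0625 = 2.5050
χ² = 0.1855 + 9.6525 + 2.0940 + 2.5050 = 14.437

14.437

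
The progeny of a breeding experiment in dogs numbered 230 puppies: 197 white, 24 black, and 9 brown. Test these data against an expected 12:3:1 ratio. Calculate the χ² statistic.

Total ratio parts = 16. Expected numbers out of 230:
  white: 230 × 12/16 = 172.5
  black: 230 × 3/16 = 43.125
  brown: 230 × 1/16 = 14.375
χ² = Σ (O − E)² / E
  white: (197 − 172.5)² / 172.5 = 3.4797
  black: (24 − 43.125)² / 43.125 = 8.4815
  brown: (9 − 14.375)² / 14.375 = 2.0098
χ² = 3.4797 + 8.4815 + 2.0098 = 13.971

13.971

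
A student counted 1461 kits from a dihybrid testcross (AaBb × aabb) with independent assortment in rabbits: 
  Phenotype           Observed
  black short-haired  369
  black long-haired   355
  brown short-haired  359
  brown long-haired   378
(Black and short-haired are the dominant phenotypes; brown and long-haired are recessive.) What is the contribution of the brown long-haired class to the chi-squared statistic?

0.445

A dihybrid testcross with independent assortment gives a 1:1:1:1 ratio.
The 1:1:1:1 ratio has 4 parts, so with N = 1461 the expected counts are:
  black short-haired: 1461 × 1/4 = 365.25
  black long-haired: 1461 × 1/4 = 365.25
  brown short-haired: 1461 × 1/4 = 365.25
  brown long-haired: 1461 × 1/4 = 365.25
Contribution of brown long-haired: (378 − 365.25)² / 365.25 = 0.4451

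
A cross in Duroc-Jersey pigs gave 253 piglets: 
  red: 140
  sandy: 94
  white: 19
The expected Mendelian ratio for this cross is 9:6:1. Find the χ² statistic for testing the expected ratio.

0.688

Expected counts for N = 253 under a 9:6:1 ratio (total parts = 16):
  red: 253 × 9/16 = 142.3125
  sandy: 253 × 6/16 = 94.875
  white: 253 × 1/16 = 15.8125
χ² = Σ (O − E)² / E
  red: (140 − 142.3125)² / 142.3125 = 0.0376
  sandy: (94 − 94.875)² / 94.875 = 0.0081
  white: (19 − 15.8125)² / 15.8125 = 0.6425
χ² = 0.0376 + 0.0081 + 0.6425 = 0.6882 ≈ 0.688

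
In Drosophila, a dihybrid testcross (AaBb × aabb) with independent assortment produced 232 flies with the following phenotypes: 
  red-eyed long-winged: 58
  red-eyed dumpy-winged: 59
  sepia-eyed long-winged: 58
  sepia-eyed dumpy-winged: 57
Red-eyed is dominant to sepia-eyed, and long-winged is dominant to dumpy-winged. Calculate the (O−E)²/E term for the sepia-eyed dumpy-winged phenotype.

A dihybrid testcross with independent assortment gives a 1:1:1:1 ratio.
Total ratio parts = 4. Expected numbers out of 232:
  red-eyed long-winged: 232 × 1/4 = 58
  red-eyed dumpy-winged: 232 × 1/4 = 58
  sepia-eyed long-winged: 232 × 1/4 = 58
  sepia-eyed dumpy-winged: 232 × 1/4 = 58
Contribution of sepia-eyed dumpy-winged: (57 − 58)² / 58 = 0.0172

0.017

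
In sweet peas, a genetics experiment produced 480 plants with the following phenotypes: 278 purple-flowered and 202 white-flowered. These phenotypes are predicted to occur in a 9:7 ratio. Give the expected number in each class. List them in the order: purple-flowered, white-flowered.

Expected counts for N = 480 under a 9:7 ratio (total parts = 16):
  purple-flowered: 480 × 9/16 = 270
  white-flowered: 480 × 7/16 = 210

270, 210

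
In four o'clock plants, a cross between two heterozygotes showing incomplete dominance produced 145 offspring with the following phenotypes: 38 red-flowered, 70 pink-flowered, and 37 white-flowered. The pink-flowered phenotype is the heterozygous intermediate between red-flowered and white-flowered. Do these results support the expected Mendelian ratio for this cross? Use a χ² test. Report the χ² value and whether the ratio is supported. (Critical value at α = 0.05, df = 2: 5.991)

With incomplete dominance, a heterozygote × heterozygote cross gives a 1:2:1 phenotypic ratio.
Total ratio parts = 4. Expected numbers out of 145:
  red-flowered: 145 × 1/4 = 36.25
  pink-flowered: 145 × 2/4 = 72.5
  white-flowered: 145 × 1/4 = 36.25
χ² = Σ (O − E)² / E
  red-flowered: (38 − 36.25)² / 36.25 = 0.0845
  pink-flowered: (70 − 72.5)² / 72.5 = 0.0862
  white-flowered: (37 − 36.25)² / 36.25 = 0.0155
χ² = 0.0845 + 0.0862 + 0.0155 = 0.1862 ≈ 0.186
Degrees of freedom = 3 − 1 = 2; critical value at α = 0.05 is 5.991.
Since 0.186 < 5.991, we fail to reject the null hypothesis — the data are consistent with the 1:2:1 ratio.

0.186; consistent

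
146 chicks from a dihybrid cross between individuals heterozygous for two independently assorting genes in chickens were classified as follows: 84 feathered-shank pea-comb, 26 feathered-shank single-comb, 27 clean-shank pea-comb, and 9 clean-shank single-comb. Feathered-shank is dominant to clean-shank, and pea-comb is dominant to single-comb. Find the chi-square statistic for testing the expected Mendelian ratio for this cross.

A dihybrid F₂ with independent assortment and complete dominance at both loci gives a 9:3:3:1 phenotypic ratio.
The 9:3:3:1 ratio has 16 parts, so with N = 146 the expected counts are:
  feathered-shank pea-comb: 146 × 9/16 = 82.125
  feathered-shank single-comb: 146 × 3/16 = 27.375
  clean-shank pea-comb: 146 × 3/16 = 27.375
  clean-shank single-comb: 146 × 1/16 = 9.125
χ² = Σ (O − E)² / E
  feathered-shank pea-comb: (84 − 82.125)² / 82.125 = 0.0428
  feathered-shank single-comb: (26 − 27.375)² / 27.375 = 0.0691
  clean-shank pea-comb: (27 − 27.375)² / 27.375 = 0.0051
  clean-shank single-comb: (9 − 9.125)² / 9.125 = 0.0017
χ² = 0.0428 + 0.0691 + 0.0051 + 0.0017 = 0.1187 ≈ 0.119

0.119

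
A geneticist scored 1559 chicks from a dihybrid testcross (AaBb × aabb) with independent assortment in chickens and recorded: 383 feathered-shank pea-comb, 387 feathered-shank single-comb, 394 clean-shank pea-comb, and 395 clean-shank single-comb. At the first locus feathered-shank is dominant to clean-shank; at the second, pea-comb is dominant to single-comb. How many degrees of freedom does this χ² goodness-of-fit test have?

A dihybrid testcross with independent assortment gives a 1:1:1:1 ratio.
A goodness-of-fit test with 4 phenotype classes has df = 4 − 1 = 3.

3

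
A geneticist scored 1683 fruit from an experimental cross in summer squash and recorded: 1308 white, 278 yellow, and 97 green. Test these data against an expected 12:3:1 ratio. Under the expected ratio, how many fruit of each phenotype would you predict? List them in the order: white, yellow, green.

Expected counts for N = 1683 under a 12:3:1 ratio (total parts = 16):
  white: 1683 × 12/16 = 1262.25
  yellow: 1683 × 3/16 = 315.5625
  green: 1683 × 1/16 = 105.1875

1262.25, 315.5625, 105.1875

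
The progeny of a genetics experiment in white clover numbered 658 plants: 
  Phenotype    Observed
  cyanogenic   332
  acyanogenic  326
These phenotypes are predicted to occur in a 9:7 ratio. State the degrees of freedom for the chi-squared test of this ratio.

1

A goodness-of-fit test with 2 phenotype classes has df = 2 − 1 = 1.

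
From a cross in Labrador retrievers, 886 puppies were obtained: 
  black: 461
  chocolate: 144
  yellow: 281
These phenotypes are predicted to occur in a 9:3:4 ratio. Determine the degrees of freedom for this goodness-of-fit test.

2

A goodness-of-fit test with 3 phenotype classes has df = 3 − 1 = 2.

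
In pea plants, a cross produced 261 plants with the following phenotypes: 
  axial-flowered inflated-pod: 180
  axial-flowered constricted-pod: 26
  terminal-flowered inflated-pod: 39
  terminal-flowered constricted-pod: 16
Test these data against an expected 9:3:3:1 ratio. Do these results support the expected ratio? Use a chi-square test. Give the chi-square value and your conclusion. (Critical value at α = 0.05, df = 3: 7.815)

20.277; not consistent

Total ratio parts = 16. Expected numbers out of 261:
  axial-flowered inflated-pod: 261 × 9/16 = 146.8125
  axial-flowered constricted-pod: 261 × 3/16 = 48.9375
  terminal-flowered inflated-pod: 261 × 3/16 = 48.9375
  terminal-flowered constricted-pod: 261 × 1/16 = 16.3125
χ² = Σ (O − E)² / E
  axial-flowered inflated-pod: (180 − 146.8125)² / 146.8125 = 7.5022
  axial-flowered constricted-pod: (26 − 48.9375)² / 48.9375 = 10.7510
  terminal-flowered inflated-pod: (39 − 48.9375)² / 48.9375 = 2.0180
  terminal-flowered constricted-pod: (16 − 16.3125)² / 16.3125 = 0.0060
χ² = 7.5022 + 10.7510 + 2.0180 + 0.0060 = 20.2772 ≈ 20.277
Degrees of freedom = 4 − 1 = 3; critical value at α = 0.05 is 7.815.
Since 20.277 > 7.815, we reject the null hypothesis — the data do not fit the 9:3:3:1 ratio.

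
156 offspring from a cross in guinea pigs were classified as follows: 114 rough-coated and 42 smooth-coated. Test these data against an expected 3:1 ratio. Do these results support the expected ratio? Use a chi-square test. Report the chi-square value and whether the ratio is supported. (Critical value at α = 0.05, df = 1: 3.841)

0.308; consistent

Total ratio parts = 4. Expected numbers out of 156:
  rough-coated: 156 × 3/4 = 117
  smooth-coated: 156 × 1/4 = 39
χ² = Σ (O − E)² / E
  rough-coated: (114 − 117)² / 117 = 0.0769
  smooth-coated: (42 − 39)² / 39 = 0.2308
χ² = 0.0769 + 0.2308 = 0.3077 ≈ 0.308
Degrees of freedom = 2 − 1 = 1; critical value at α = 0.05 is 3.841.
Since 0.308 < 3.841, we fail to reject the null hypothesis — the data are consistent with the 3:1 ratio.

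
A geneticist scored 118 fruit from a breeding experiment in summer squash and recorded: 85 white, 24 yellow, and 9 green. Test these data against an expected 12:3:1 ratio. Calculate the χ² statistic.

0.655

Under the 12:3:1 hypothesis (Σ ratio = 16, N = 118):
  white: 118 × 12/16 = 88.5
  yellow: 118 × 3/16 = 22.125
  green: 118 × 1/16 = 7.375
χ² = Σ (O − E)² / E
  white: (85 − 88.5)² / 88.5 = 0.1384
  yellow: (24 − 22.125)² / 22.125 = 0.1589
  green: (9 − 7.375)² / 7.375 = 0.3581
χ² = 0.1384 + 0.1589 + 0.3581 = 0.6554 ≈ 0.655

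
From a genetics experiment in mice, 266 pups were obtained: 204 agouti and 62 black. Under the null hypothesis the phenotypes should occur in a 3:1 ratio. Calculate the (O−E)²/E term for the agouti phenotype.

0.102

Expected counts for N = 266 under a 3:1 ratio (total parts = 4):
  agouti: 266 × 3/4 = 199.5
  black: 266 × 1/4 = 66.5
Contribution of agouti: (204 − 199.5)² / 199.5 = 0.1015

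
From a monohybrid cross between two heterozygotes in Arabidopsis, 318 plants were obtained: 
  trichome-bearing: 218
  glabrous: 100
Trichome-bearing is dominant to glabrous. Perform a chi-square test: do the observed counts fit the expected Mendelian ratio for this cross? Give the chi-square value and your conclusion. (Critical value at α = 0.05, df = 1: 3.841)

For a monohybrid cross between heterozygotes with complete dominance, the expected phenotypic ratio is 3:1.
The 3:1 ratio has 4 parts, so with N = 318 the expected counts are:
  trichome-bearing: 318 × 3/4 = 238.5
  glabrous: 318 × 1/4 = 79.5
χ² = Σ (O − E)² / E
  trichome-bearing: (218 − 238.5)² / 238.5 = 1.7621
  glabrous: (100 − 79.5)² / 79.5 = 5.2862
χ² = 1.7621 + 5.2862 = 7.0483 ≈ 7.048
Degrees of freedom = 2 − 1 = 1; critical value at α = 0.05 is 3.841.
Since 7.048 > 3.841, we reject the null hypothesis — the data do not fit the 3:1 ratio.

7.048; not consistent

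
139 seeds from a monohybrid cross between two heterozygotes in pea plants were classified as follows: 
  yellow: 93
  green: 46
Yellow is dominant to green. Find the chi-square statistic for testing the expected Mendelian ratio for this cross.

4.856

For a monohybrid cross between heterozygotes with complete dominance, the expected phenotypic ratio is 3:1.
Expected counts for N = 139 under a 3:1 ratio (total parts = 4):
  yellow: 139 × 3/4 = 104.25
  green: 139 × 1/4 = 34.75
χ² = Σ (O − E)² / E
  yellow: (93 − 104.25)² / 104.25 = 1.2140
  green: (46 − 34.75)² / 34.75 = 3.6421
χ² = 1.2140 + 3.6421 = 4.8561 ≈ 4.856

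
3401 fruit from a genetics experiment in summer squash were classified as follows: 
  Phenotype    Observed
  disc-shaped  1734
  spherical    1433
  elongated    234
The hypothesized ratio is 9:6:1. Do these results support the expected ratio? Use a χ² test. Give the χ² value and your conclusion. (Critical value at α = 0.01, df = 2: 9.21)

38.403; not consistent

Total ratio parts = 16. Expected numbers out of 3401:
  disc-shaped: 3401 × 9/16 = 1913.0625
  spherical: 3401 × 6/16 = 1275.375
  elongated: 3401 × 1/16 = 212.5625
χ² = Σ (O − E)² / E
  disc-shaped: (1734 − 1913.0625)² / 1913.0625 = 16.7602
  spherical: (1433 − 1275.375)² / 1275.375 = 19.4810
  elongated: (234 − 212.5625)² / 212.5625 = 2.1620
χ² = 16.7602 + 19.4810 + 2.1620 = 38.4032 ≈ 38.403
Degrees of freedom = 3 − 1 = 2; critical value at α = 0.01 is 9.21.
Since 38.403 > 9.21, we reject the null hypothesis — the data do not fit the 9:6:1 ratio.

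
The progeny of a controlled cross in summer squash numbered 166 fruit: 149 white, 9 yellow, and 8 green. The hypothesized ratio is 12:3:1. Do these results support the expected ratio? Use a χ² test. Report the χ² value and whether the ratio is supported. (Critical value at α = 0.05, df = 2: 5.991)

21.092; not consistent

Total ratio parts = 16. Expected numbers out of 166:
  white: 166 × 12/16 = 124.5
  yellow: 166 × 3/16 = 31.125
  green: 166 × 1/16 = 10.375
χ² = Σ (O − E)² / E
  white: (149 − 124.5)² / 124.5 = 4.8213
  yellow: (9 − 31.125)² / 31.125 = 15.7274
  green: (8 − 10.375)² / 10.375 = 0.5437
χ² = 4.8213 + 15.7274 + 0.5437 = 21.0924 ≈ 21.092
Degrees of freedom = 3 − 1 = 2; critical value at α = 0.05 is 5.991.
Since 21.092 > 5.991, we reject the null hypothesis — the data do not fit the 12:3:1 ratio.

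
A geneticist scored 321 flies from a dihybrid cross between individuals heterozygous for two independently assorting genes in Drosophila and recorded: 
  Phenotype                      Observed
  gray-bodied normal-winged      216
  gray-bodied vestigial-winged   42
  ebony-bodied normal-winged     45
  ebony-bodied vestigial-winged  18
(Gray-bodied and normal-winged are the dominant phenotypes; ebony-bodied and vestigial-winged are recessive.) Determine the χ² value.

16.495

A dihybrid F₂ with independent assortment and complete dominance at both loci gives a 9:3:3:1 phenotypic ratio.
The 9:3:3:1 ratio has 16 parts, so with N = 321 the expected counts are:
  gray-bodied normal-winged: 321 × 9/16 = 180.5625
  gray-bodied vestigial-winged: 321 × 3/16 = 60.1875
  ebony-bodied normal-winged: 321 × 3/16 = 60.1875
  ebony-bodied vestigial-winged: 321 × 1/16 = 20.0625
χ² = Σ (O − E)² / E
  gray-bodied normal-winged: (216 − 180.5625)² / 180.5625 = 6.9550
  gray-bodied vestigial-winged: (42 − 60.1875)² / 60.1875 = 5.4959
  ebony-bodied normal-winged: (45 − 60.1875)² / 60.1875 = 3.8324
  ebony-bodied vestigial-winged: (18 − 20.0625)² / 20.0625 = 0.2120
χ² = 6.9550 + 5.4959 + 3.8324 + 0.2120 = 16.4953 ≈ 16.495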